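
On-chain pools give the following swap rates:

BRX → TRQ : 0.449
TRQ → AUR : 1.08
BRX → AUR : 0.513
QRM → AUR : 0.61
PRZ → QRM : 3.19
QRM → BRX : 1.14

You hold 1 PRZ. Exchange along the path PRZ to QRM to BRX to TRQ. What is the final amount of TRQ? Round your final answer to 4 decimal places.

1.6328

1 PRZ × 3.19 = 3.19 QRM
3.19 QRM × 1.14 = 3.6366 BRX
3.6366 BRX × 0.449 = 1.6328334 TRQ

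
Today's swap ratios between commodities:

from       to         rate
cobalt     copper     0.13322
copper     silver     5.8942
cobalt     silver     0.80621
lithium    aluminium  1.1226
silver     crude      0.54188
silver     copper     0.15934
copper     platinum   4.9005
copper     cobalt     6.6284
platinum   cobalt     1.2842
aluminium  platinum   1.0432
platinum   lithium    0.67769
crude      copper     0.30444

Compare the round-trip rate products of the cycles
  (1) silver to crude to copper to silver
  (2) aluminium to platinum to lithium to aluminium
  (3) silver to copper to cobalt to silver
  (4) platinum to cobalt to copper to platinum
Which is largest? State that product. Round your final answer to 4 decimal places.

(1) 0.54188 × 0.30444 × 5.8942 = 0.97237
(2) 1.0432 × 0.67769 × 1.1226 = 0.79364
(3) 0.15934 × 6.6284 × 0.80621 = 0.85149
(4) 1.2842 × 0.13322 × 4.9005 = 0.83838
Highest is cycle (1) at 0.9724 (≤1, no arbitrage).

0.9724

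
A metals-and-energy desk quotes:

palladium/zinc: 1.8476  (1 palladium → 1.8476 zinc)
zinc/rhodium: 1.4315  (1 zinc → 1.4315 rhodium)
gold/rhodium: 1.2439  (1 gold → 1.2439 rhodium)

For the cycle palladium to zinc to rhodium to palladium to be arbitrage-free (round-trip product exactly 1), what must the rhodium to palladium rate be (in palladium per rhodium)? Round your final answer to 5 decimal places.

0.37809

Known legs of the cycle: 1.8476 × 1.4315 = 2.6448394
For no arbitrage the full-cycle product must be 1, so the missing rate is 1 / 2.6448394 ≈ 0.3780948.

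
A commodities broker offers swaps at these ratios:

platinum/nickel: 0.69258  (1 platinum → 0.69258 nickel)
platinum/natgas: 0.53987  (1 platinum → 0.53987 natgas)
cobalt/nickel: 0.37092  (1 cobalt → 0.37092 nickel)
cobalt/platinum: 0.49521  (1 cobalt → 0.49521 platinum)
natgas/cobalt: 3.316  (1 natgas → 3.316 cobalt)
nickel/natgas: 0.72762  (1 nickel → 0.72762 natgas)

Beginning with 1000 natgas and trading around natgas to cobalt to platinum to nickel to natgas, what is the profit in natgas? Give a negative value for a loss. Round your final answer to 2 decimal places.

1000 natgas × 3.316 = 3316 cobalt
3316 cobalt × 0.49521 = 1642.11636 platinum
1642.11636 platinum × 0.69258 = 1137.2969486088 nickel
1137.2969486088 nickel × 0.72762 = 827.520005746735056 natgas
Net change: 827.520005746735056 − 1000 = -172.479994253264944 natgas

-172.48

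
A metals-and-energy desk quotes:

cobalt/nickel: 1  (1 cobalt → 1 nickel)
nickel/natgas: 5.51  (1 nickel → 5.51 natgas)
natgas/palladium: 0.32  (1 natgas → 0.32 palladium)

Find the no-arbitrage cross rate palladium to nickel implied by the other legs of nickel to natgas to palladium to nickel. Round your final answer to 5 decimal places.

Known legs of the cycle: 5.51 × 0.32 = 1.7632
For no arbitrage the full-cycle product must be 1, so the missing rate is 1 / 1.7632 ≈ 0.5671506.

0.56715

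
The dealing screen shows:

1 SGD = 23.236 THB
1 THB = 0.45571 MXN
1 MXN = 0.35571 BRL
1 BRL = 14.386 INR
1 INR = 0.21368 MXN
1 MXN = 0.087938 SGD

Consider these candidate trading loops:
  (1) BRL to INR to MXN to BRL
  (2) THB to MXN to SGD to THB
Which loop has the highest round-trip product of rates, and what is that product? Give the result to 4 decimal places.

(1) 14.386 × 0.21368 × 0.35571 = 1.09345
(2) 0.45571 × 0.087938 × 23.236 = 0.93116
Highest is cycle (1) at 1.0935 (>1, arbitrage).

1.0935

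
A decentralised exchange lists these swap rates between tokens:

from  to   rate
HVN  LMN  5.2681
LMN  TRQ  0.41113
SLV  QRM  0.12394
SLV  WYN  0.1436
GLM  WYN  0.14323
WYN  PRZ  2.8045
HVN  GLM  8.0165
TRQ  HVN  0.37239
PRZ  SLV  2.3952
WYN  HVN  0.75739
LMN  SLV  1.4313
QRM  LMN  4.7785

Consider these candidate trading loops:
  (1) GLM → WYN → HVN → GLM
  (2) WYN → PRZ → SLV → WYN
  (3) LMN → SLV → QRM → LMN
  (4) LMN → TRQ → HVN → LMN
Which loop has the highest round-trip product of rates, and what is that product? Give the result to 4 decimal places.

(1) 0.14323 × 0.75739 × 8.0165 = 0.86964
(2) 2.8045 × 2.3952 × 0.1436 = 0.96461
(3) 1.4313 × 0.12394 × 4.7785 = 0.84768
(4) 0.41113 × 0.37239 × 5.2681 = 0.80655
Highest is cycle (2) at 0.9646 (≤1, no arbitrage).

0.9646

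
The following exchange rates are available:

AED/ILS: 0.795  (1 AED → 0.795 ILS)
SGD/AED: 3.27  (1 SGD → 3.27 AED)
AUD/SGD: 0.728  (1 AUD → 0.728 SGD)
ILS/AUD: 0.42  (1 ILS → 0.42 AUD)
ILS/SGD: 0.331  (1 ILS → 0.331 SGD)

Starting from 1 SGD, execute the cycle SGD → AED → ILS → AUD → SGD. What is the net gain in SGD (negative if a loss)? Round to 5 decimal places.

1 SGD × 3.27 = 3.27 AED
3.27 AED × 0.795 = 2.59965 ILS
2.59965 ILS × 0.42 = 1.091853 AUD
1.091853 AUD × 0.728 = 0.794868984 SGD
Net change: 0.794868984 − 1 = -0.205131016 SGD

-0.20513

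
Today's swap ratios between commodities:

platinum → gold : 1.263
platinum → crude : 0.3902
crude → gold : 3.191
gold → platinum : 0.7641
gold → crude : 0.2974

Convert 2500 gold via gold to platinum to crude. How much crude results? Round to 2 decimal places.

2500 gold × 0.7641 = 1910.25 platinum
1910.25 platinum × 0.3902 = 745.37955 crude

745.38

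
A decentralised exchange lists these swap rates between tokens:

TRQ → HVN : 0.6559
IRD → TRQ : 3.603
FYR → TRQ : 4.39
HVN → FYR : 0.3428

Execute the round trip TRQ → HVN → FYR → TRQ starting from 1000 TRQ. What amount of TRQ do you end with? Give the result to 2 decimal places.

987.06

1000 TRQ × 0.6559 = 655.9 HVN
655.9 HVN × 0.3428 = 224.84252 FYR
224.84252 FYR × 4.39 = 987.0586628 TRQ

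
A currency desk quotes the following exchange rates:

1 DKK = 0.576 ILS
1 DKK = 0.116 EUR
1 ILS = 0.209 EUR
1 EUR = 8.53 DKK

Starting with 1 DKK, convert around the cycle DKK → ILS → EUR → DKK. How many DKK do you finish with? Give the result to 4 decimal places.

1.0269

1 DKK × 0.576 = 0.576 ILS
0.576 ILS × 0.209 = 0.120384 EUR
0.120384 EUR × 8.53 = 1.02687552 DKK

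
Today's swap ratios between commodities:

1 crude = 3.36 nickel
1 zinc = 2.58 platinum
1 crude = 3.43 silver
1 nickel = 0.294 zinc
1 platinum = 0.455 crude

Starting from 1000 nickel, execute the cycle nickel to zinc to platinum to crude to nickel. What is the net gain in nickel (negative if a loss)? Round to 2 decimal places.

159.63

1000 nickel × 0.294 = 294 zinc
294 zinc × 2.58 = 758.52 platinum
758.52 platinum × 0.455 = 345.1266 crude
345.1266 crude × 3.36 = 1159.625376 nickel
Net change: 1159.625376 − 1000 = 159.625376 nickel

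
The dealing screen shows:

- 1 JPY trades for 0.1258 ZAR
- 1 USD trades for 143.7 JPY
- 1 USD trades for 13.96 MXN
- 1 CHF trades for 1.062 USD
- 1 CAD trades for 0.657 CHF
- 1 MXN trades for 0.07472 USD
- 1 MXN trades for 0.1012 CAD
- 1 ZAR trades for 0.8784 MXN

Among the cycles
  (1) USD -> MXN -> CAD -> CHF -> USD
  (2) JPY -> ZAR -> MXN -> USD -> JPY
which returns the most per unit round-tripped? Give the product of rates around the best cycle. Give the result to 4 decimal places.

(1) 13.96 × 0.1012 × 0.657 × 1.062 = 0.98573
(2) 0.1258 × 0.8784 × 0.07472 × 143.7 = 1.18650
Highest is cycle (2) at 1.1865 (>1, arbitrage).

1.1865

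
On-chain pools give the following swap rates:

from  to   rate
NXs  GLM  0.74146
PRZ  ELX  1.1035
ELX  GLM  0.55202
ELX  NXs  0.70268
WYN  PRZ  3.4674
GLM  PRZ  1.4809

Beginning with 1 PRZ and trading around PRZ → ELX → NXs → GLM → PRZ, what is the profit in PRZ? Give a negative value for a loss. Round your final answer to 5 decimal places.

1 PRZ × 1.1035 = 1.1035 ELX
1.1035 ELX × 0.70268 = 0.77540738 NXs
0.77540738 NXs × 0.74146 = 0.5749335559748 GLM
0.5749335559748 GLM × 1.4809 = 0.85141910304308132 PRZ
Net change: 0.85141910304308132 − 1 = -0.14858089695691868 PRZ

-0.14858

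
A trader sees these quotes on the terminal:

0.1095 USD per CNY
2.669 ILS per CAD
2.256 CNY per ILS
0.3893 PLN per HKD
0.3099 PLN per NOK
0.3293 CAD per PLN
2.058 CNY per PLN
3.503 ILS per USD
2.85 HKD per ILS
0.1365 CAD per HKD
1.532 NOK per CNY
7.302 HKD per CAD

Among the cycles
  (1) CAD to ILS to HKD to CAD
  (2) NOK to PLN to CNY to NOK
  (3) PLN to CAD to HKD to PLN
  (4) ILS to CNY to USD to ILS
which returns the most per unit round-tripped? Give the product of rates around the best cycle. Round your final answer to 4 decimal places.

1.0383

(1) 2.669 × 2.85 × 0.1365 = 1.03831
(2) 0.3099 × 2.058 × 1.532 = 0.97707
(3) 0.3293 × 7.302 × 0.3893 = 0.93609
(4) 2.256 × 0.1095 × 3.503 = 0.86535
Highest is cycle (1) at 1.0383 (>1, arbitrage).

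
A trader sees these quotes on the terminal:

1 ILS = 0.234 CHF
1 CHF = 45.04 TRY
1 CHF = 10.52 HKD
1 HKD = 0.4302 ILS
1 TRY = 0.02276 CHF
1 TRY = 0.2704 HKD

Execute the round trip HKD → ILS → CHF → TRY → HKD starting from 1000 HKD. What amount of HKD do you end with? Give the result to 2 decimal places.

1000 HKD × 0.4302 = 430.2 ILS
430.2 ILS × 0.234 = 100.6668 CHF
100.6668 CHF × 45.04 = 4534.032672 TRY
4534.032672 TRY × 0.2704 = 1226.0024345088 HKD

1226.00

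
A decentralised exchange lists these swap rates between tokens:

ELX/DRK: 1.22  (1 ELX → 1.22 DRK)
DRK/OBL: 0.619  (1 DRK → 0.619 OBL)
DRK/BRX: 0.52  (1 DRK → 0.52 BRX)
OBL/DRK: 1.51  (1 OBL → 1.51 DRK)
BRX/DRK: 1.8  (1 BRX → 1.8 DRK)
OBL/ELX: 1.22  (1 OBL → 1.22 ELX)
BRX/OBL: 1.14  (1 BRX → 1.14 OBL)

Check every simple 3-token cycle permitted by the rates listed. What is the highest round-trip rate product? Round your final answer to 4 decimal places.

0.9213

DRK→OBL→ELX→DRK: 0.619 × 1.22 × 1.22 = 0.92132
DRK→BRX→OBL→DRK: 0.52 × 1.14 × 1.51 = 0.89513
Maximum is DRK→OBL→ELX→DRK at 0.9213; no arbitrage — every cycle loses value.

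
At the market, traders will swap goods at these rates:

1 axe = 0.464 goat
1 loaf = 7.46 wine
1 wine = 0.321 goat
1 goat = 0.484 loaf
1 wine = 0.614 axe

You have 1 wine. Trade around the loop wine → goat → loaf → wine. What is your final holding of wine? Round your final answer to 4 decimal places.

1 wine × 0.321 = 0.321 goat
0.321 goat × 0.484 = 0.155364 loaf
0.155364 loaf × 7.46 = 1.15901544 wine

1.1590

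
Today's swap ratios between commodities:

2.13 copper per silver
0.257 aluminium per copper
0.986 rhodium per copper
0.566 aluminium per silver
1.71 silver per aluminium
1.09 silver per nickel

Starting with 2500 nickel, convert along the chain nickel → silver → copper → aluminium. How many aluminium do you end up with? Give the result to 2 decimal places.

2500 nickel × 1.09 = 2725 silver
2725 silver × 2.13 = 5804.25 copper
5804.25 copper × 0.257 = 1491.69225 aluminium

1491.69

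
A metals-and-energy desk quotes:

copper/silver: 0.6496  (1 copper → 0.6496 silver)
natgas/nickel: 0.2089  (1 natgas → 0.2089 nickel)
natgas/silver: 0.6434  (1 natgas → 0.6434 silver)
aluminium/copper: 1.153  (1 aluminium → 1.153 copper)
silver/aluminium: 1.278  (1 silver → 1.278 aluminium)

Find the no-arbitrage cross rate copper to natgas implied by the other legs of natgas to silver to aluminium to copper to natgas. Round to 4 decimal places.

Known legs of the cycle: 0.6434 × 1.278 × 1.153 = 0.9480717756
For no arbitrage the full-cycle product must be 1, so the missing rate is 1 / 0.9480717756 ≈ 1.054772.

1.0548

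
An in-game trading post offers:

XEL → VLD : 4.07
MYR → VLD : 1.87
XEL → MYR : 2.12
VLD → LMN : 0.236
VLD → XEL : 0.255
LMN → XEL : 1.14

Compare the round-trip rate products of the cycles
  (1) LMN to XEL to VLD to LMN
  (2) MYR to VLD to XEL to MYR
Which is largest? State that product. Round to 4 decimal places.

(1) 1.14 × 4.07 × 0.236 = 1.09499
(2) 1.87 × 0.255 × 2.12 = 1.01092
Highest is cycle (1) at 1.0950 (>1, arbitrage).

1.0950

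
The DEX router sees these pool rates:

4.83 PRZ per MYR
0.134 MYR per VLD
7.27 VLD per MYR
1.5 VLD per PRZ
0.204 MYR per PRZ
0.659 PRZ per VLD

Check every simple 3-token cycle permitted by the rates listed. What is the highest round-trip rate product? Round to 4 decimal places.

VLD→PRZ→MYR→VLD: 0.659 × 0.204 × 7.27 = 0.97735
VLD→MYR→PRZ→VLD: 0.134 × 4.83 × 1.5 = 0.97083
Maximum is VLD→PRZ→MYR→VLD at 0.9773; no arbitrage — every cycle loses value.

0.9773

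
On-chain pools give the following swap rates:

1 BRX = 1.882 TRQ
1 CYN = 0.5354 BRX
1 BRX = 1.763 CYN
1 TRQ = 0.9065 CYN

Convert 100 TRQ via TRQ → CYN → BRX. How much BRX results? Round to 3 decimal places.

100 TRQ × 0.9065 = 90.65 CYN
90.65 CYN × 0.5354 = 48.53401 BRX

48.534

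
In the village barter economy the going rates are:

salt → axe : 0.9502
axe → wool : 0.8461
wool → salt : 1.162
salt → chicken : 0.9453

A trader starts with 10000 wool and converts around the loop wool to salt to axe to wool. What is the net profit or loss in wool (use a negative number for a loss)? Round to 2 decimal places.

10000 wool × 1.162 = 11620 salt
11620 salt × 0.9502 = 11041.324 axe
11041.324 axe × 0.8461 = 9342.0642364 wool
Net change: 9342.0642364 − 10000 = -657.9357636 wool

-657.94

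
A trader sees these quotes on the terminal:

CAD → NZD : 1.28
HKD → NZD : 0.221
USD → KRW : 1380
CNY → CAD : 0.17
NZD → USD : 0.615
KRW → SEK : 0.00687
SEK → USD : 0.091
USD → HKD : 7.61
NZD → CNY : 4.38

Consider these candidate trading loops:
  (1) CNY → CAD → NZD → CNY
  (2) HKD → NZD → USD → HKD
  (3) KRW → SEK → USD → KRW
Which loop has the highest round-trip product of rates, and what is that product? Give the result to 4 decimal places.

1.0343

(1) 0.17 × 1.28 × 4.38 = 0.95309
(2) 0.221 × 0.615 × 7.61 = 1.03431
(3) 0.00687 × 0.091 × 1380 = 0.86273
Highest is cycle (2) at 1.0343 (>1, arbitrage).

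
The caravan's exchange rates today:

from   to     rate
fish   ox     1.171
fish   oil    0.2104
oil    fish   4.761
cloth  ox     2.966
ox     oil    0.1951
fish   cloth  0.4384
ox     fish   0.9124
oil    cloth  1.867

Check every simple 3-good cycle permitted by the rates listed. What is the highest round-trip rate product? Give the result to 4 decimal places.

ox→fish→cloth→ox: 0.9124 × 0.4384 × 2.966 = 1.18639
ox→oil→fish→ox: 0.1951 × 4.761 × 1.171 = 1.08771
ox→oil→cloth→ox: 0.1951 × 1.867 × 2.966 = 1.08037
Maximum is ox→fish→cloth→ox at 1.1864; arbitrage exists.

1.1864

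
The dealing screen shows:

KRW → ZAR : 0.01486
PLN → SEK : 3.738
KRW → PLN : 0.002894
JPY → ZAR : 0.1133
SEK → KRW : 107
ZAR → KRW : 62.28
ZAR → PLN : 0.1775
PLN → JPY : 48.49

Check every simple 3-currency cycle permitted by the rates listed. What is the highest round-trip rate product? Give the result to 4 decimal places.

SEK→KRW→PLN→SEK: 107 × 0.002894 × 3.738 = 1.15750
ZAR→PLN→JPY→ZAR: 0.1775 × 48.49 × 0.1133 = 0.97517
Maximum is SEK→KRW→PLN→SEK at 1.1575; arbitrage exists.

1.1575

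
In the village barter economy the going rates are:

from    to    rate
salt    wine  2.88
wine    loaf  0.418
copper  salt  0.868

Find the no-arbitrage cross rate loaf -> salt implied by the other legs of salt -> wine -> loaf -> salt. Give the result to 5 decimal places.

0.83068

Known legs of the cycle: 2.88 × 0.418 = 1.20384
For no arbitrage the full-cycle product must be 1, so the missing rate is 1 / 1.20384 ≈ 0.8306752.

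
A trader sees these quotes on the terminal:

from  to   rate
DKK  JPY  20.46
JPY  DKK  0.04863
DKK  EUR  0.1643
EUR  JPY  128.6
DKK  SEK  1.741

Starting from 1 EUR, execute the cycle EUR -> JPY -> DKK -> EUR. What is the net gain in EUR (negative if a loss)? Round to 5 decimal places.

1 EUR × 128.6 = 128.6 JPY
128.6 JPY × 0.04863 = 6.253818 DKK
6.253818 DKK × 0.1643 = 1.0275022974 EUR
Net change: 1.0275022974 − 1 = 0.0275022974 EUR

0.02750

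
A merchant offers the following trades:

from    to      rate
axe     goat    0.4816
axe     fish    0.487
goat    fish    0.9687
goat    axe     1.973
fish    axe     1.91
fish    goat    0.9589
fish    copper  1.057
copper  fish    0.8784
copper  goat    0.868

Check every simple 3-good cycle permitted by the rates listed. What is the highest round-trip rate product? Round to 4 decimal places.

fish→goat→axe→fish: 0.9589 × 1.973 × 0.487 = 0.92136
fish→axe→goat→fish: 1.91 × 0.4816 × 0.9687 = 0.89106
fish→copper→goat→fish: 1.057 × 0.868 × 0.9687 = 0.88876
Maximum is fish→goat→axe→fish at 0.9214; no arbitrage — every cycle loses value.

0.9214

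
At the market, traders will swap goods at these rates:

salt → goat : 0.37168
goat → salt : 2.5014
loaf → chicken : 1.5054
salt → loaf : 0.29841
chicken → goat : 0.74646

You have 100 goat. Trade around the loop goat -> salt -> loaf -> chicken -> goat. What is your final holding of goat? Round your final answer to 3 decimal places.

100 goat × 2.5014 = 250.14 salt
250.14 salt × 0.29841 = 74.6442774 loaf
74.6442774 loaf × 1.5054 = 112.36949519796 chicken
112.36949519796 chicken × 0.74646 = 83.8793333854692216 goat

83.879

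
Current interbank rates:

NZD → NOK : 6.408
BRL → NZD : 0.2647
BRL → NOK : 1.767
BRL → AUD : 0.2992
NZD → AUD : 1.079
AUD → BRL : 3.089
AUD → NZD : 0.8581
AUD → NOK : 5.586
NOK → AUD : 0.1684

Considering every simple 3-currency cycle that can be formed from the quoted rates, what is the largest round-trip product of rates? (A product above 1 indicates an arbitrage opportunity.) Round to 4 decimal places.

AUD→NZD→NOK→AUD: 0.8581 × 6.408 × 0.1684 = 0.92598
BRL→NOK→AUD→BRL: 1.767 × 0.1684 × 3.089 = 0.91917
BRL→NZD→AUD→BRL: 0.2647 × 1.079 × 3.089 = 0.88225
Maximum is AUD→NZD→NOK→AUD at 0.9260; no arbitrage — every cycle loses value.

0.9260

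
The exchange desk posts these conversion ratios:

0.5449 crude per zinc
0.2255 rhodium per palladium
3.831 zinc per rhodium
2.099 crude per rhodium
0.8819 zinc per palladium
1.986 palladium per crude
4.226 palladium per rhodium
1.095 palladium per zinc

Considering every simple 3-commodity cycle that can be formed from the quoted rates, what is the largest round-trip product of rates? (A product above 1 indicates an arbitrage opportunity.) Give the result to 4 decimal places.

0.9544

zinc→crude→palladium→zinc: 0.5449 × 1.986 × 0.8819 = 0.95437
zinc→palladium→rhodium→zinc: 1.095 × 0.2255 × 3.831 = 0.94596
rhodium→crude→palladium→rhodium: 2.099 × 1.986 × 0.2255 = 0.94002
Maximum is zinc→crude→palladium→zinc at 0.9544; no arbitrage — every cycle loses value.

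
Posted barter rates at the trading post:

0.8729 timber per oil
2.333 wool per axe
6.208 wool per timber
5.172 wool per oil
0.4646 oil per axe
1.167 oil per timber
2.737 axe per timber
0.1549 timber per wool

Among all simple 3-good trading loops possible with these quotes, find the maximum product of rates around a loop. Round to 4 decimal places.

1.1100

timber→axe→oil→timber: 2.737 × 0.4646 × 0.8729 = 1.10999
wool→timber→axe→wool: 0.1549 × 2.737 × 2.333 = 0.98910
wool→timber→oil→wool: 0.1549 × 1.167 × 5.172 = 0.93493
Maximum is timber→axe→oil→timber at 1.1100; arbitrage exists.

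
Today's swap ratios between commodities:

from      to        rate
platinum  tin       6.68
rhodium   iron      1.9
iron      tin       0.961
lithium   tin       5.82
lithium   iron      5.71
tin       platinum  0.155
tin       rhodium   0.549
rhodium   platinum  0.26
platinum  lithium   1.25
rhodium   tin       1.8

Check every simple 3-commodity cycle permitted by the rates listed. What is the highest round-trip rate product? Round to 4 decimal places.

tin→platinum→lithium→tin: 0.155 × 1.25 × 5.82 = 1.12763
rhodium→iron→tin→rhodium: 1.9 × 0.961 × 0.549 = 1.00242
rhodium→platinum→tin→rhodium: 0.26 × 6.68 × 0.549 = 0.95350
Maximum is tin→platinum→lithium→tin at 1.1276; arbitrage exists.

1.1276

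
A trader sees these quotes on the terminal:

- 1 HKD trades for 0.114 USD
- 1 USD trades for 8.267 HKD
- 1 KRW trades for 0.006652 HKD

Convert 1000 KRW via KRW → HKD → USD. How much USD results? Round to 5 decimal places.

1000 KRW × 0.006652 = 6.652 HKD
6.652 HKD × 0.114 = 0.758328 USD

0.75833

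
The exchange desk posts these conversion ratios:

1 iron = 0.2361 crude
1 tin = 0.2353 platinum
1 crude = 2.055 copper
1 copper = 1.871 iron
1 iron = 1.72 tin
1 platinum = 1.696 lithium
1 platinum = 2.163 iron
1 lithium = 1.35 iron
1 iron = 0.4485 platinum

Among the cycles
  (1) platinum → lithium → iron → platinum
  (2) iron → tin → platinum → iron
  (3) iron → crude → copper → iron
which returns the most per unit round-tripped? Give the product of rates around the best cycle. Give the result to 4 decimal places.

1.0269

(1) 1.696 × 1.35 × 0.4485 = 1.02689
(2) 1.72 × 0.2353 × 2.163 = 0.87540
(3) 0.2361 × 2.055 × 1.871 = 0.90778
Highest is cycle (1) at 1.0269 (>1, arbitrage).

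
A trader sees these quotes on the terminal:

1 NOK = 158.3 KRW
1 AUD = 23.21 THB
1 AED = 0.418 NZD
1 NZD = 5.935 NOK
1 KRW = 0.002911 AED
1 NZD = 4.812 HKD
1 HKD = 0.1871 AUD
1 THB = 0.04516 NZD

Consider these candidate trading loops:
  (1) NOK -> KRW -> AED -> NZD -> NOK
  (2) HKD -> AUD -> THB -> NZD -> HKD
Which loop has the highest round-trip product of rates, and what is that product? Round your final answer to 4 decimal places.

1.1432

(1) 158.3 × 0.002911 × 0.418 × 5.935 = 1.14319
(2) 0.1871 × 23.21 × 0.04516 × 4.812 = 0.94369
Highest is cycle (1) at 1.1432 (>1, arbitrage).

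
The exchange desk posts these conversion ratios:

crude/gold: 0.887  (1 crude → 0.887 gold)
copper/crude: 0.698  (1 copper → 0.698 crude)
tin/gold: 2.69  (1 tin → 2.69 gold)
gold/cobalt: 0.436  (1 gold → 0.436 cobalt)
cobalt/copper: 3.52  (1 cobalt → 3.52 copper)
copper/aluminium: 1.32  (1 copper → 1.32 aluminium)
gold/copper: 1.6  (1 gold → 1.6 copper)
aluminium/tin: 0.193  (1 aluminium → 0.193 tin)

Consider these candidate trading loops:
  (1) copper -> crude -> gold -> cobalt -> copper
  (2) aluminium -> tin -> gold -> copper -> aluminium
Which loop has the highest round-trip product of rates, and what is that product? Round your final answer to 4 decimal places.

(1) 0.698 × 0.887 × 0.436 × 3.52 = 0.95019
(2) 0.193 × 2.69 × 1.6 × 1.32 = 1.09649
Highest is cycle (2) at 1.0965 (>1, arbitrage).

1.0965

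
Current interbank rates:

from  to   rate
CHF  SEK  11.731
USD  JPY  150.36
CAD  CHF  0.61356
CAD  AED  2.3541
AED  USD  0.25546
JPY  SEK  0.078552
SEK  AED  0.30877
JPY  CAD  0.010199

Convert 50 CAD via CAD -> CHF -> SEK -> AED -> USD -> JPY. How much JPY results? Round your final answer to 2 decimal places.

4268.28

50 CAD × 0.61356 = 30.678 CHF
30.678 CHF × 11.731 = 359.883618 SEK
359.883618 SEK × 0.30877 = 111.12126472986 AED
111.12126472986 AED × 0.25546 = 28.3870382878900356 USD
28.3870382878900356 USD × 150.36 = 4268.275076967145752816 JPY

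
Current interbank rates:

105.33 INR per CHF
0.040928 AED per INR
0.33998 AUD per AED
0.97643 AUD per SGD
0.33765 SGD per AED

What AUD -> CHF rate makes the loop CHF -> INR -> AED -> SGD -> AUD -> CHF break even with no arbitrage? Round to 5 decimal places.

Known legs of the cycle: 105.33 × 0.040928 × 0.33765 × 0.97643 = 1.42128271811464848
For no arbitrage the full-cycle product must be 1, so the missing rate is 1 / 1.42128271811464848 ≈ 0.7035898.

0.70359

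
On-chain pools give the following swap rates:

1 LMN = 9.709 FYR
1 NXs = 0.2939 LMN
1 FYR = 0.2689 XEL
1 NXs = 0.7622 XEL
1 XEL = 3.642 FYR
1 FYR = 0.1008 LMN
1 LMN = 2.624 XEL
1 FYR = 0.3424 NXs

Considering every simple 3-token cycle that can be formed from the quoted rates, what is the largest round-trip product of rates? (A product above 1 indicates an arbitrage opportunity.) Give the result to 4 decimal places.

LMN→FYR→NXs→LMN: 9.709 × 0.3424 × 0.2939 = 0.97703
LMN→XEL→FYR→LMN: 2.624 × 3.642 × 0.1008 = 0.96331
FYR→NXs→XEL→FYR: 0.3424 × 0.7622 × 3.642 = 0.95048
Maximum is LMN→FYR→NXs→LMN at 0.9770; no arbitrage — every cycle loses value.

0.9770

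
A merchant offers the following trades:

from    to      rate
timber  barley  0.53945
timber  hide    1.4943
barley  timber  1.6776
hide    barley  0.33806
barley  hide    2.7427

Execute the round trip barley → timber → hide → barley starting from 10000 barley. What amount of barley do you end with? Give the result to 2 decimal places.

8474.62

10000 barley × 1.6776 = 16776 timber
16776 timber × 1.4943 = 25068.3768 hide
25068.3768 hide × 0.33806 = 8474.615461008 barley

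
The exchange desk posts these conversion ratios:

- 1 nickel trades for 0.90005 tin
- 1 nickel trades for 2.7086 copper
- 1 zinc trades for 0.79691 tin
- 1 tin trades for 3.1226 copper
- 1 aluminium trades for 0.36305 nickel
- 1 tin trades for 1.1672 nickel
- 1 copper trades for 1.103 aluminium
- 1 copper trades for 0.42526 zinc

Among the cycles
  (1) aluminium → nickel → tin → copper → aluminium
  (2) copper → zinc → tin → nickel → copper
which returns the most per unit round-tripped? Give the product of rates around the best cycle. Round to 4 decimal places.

1.1254

(1) 0.36305 × 0.90005 × 3.1226 × 1.103 = 1.12545
(2) 0.42526 × 0.79691 × 1.1672 × 2.7086 = 1.07141
Highest is cycle (1) at 1.1254 (>1, arbitrage).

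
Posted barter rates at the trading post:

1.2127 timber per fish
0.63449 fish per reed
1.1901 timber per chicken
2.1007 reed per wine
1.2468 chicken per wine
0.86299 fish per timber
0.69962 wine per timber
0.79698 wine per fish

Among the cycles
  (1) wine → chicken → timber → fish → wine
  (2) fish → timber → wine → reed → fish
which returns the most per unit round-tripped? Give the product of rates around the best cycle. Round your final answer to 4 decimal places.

1.1308

(1) 1.2468 × 1.1901 × 0.86299 × 0.79698 = 1.02055
(2) 1.2127 × 0.69962 × 2.1007 × 0.63449 = 1.13085
Highest is cycle (2) at 1.1308 (>1, arbitrage).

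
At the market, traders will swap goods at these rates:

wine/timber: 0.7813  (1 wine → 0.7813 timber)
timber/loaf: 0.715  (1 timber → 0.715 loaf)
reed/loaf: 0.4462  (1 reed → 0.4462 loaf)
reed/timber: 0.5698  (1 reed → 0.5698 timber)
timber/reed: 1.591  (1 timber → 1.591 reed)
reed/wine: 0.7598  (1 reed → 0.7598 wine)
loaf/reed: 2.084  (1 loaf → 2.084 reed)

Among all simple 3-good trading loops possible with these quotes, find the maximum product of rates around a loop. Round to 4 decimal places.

0.9445

timber→reed→wine→timber: 1.591 × 0.7598 × 0.7813 = 0.94447
timber→loaf→reed→timber: 0.715 × 2.084 × 0.5698 = 0.84904
Maximum is timber→reed→wine→timber at 0.9445; no arbitrage — every cycle loses value.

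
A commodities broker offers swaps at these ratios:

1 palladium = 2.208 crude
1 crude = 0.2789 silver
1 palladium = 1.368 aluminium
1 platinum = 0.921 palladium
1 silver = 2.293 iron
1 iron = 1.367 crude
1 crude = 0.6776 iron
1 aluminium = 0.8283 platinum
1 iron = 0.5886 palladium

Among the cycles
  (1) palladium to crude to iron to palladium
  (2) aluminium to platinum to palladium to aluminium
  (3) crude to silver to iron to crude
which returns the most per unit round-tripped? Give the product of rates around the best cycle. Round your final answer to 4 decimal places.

(1) 2.208 × 0.6776 × 0.5886 = 0.88063
(2) 0.8283 × 0.921 × 1.368 = 1.04360
(3) 0.2789 × 2.293 × 1.367 = 0.87422
Highest is cycle (2) at 1.0436 (>1, arbitrage).

1.0436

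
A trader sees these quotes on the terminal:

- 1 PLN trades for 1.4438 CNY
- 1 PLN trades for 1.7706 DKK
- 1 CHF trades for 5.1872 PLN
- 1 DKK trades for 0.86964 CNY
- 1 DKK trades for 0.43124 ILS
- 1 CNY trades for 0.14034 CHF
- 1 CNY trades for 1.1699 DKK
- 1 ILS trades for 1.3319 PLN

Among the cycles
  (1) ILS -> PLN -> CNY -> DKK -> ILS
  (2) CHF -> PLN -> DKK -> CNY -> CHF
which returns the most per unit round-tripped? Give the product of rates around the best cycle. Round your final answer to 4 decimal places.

(1) 1.3319 × 1.4438 × 1.1699 × 0.43124 = 0.97017
(2) 5.1872 × 1.7706 × 0.86964 × 0.14034 = 1.12092
Highest is cycle (2) at 1.1209 (>1, arbitrage).

1.1209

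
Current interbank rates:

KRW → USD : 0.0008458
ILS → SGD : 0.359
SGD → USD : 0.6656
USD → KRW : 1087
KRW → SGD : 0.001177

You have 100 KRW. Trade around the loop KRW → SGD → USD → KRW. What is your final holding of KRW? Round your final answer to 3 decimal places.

85.157

100 KRW × 0.001177 = 0.1177 SGD
0.1177 SGD × 0.6656 = 0.07834112 USD
0.07834112 USD × 1087 = 85.15679744 KRW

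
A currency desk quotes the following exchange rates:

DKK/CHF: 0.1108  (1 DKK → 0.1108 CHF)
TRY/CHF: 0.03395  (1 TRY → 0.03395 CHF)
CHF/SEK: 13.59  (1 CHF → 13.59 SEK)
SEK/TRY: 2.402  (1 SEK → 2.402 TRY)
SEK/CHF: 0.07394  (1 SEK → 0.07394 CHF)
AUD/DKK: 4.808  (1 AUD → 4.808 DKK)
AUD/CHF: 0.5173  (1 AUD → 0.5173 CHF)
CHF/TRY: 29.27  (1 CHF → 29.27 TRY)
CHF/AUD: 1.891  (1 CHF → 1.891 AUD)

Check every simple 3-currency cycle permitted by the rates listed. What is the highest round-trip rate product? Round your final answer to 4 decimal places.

SEK→TRY→CHF→SEK: 2.402 × 0.03395 × 13.59 = 1.10824
AUD→DKK→CHF→AUD: 4.808 × 0.1108 × 1.891 = 1.00739
Maximum is SEK→TRY→CHF→SEK at 1.1082; arbitrage exists.

1.1082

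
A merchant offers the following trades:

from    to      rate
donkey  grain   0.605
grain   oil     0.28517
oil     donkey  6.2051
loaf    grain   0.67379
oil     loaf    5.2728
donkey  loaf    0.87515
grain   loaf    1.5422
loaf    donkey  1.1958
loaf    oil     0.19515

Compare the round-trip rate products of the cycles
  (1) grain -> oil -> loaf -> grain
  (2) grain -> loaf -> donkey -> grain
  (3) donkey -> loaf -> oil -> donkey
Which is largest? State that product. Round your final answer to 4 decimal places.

(1) 0.28517 × 5.2728 × 0.67379 = 1.01314
(2) 1.5422 × 1.1958 × 0.605 = 1.11572
(3) 0.87515 × 0.19515 × 6.2051 = 1.05974
Highest is cycle (2) at 1.1157 (>1, arbitrage).

1.1157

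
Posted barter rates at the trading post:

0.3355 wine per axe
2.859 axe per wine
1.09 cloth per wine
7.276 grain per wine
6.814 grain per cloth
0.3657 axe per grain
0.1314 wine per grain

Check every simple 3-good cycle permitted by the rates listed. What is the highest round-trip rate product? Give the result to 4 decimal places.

0.9759

wine→cloth→grain→wine: 1.09 × 6.814 × 0.1314 = 0.97594
wine→grain→axe→wine: 7.276 × 0.3657 × 0.3355 = 0.89271
Maximum is wine→cloth→grain→wine at 0.9759; no arbitrage — every cycle loses value.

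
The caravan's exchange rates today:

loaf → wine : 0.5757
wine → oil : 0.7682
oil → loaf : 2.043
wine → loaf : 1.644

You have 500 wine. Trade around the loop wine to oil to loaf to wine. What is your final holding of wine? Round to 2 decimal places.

500 wine × 0.7682 = 384.1 oil
384.1 oil × 2.043 = 784.7163 loaf
784.7163 loaf × 0.5757 = 451.76117391 wine

451.76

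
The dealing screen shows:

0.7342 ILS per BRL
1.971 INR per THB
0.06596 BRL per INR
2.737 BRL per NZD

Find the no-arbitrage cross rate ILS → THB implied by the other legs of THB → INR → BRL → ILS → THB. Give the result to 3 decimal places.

10.477

Known legs of the cycle: 1.971 × 0.06596 × 0.7342 = 0.095451256872
For no arbitrage the full-cycle product must be 1, so the missing rate is 1 / 0.095451256872 ≈ 10.47655.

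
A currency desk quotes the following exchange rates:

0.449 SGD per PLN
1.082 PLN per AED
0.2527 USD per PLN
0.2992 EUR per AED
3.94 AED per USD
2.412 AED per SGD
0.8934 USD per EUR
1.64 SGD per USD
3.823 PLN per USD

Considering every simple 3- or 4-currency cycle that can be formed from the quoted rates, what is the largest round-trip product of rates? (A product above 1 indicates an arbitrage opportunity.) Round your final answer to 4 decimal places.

1.1718

PLN→SGD→AED→PLN: 0.449 × 2.412 × 1.082 = 1.17179
PLN→USD→SGD→AED→PLN: 0.2527 × 1.64 × 2.412 × 1.082 = 1.08157
PLN→USD→AED→PLN: 0.2527 × 3.94 × 1.082 = 1.07728
AED→EUR→USD→SGD→AED: 0.2992 × 0.8934 × 1.64 × 2.412 = 1.05737
AED→EUR→USD→AED: 0.2992 × 0.8934 × 3.94 = 1.05318
Maximum is PLN→SGD→AED→PLN at 1.1718; arbitrage exists.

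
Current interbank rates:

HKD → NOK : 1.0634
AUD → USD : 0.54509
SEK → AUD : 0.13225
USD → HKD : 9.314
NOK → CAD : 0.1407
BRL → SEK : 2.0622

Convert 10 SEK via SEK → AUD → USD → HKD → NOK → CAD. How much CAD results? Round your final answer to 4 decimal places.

1.0046

10 SEK × 0.13225 = 1.3225 AUD
1.3225 AUD × 0.54509 = 0.720881525 USD
0.720881525 USD × 9.314 = 6.71429052385 HKD
6.71429052385 HKD × 1.0634 = 7.13997654306209 NOK
7.13997654306209 NOK × 0.1407 = 1.004594699608836063 CAD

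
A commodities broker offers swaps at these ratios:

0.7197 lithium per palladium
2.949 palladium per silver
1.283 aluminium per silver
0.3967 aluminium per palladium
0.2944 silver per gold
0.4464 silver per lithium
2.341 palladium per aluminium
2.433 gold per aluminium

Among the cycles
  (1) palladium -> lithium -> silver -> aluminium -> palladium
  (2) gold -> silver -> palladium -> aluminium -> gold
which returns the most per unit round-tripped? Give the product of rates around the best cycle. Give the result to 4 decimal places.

0.9649

(1) 0.7197 × 0.4464 × 1.283 × 2.341 = 0.96495
(2) 0.2944 × 2.949 × 0.3967 × 2.433 = 0.83795
Highest is cycle (1) at 0.9649 (≤1, no arbitrage).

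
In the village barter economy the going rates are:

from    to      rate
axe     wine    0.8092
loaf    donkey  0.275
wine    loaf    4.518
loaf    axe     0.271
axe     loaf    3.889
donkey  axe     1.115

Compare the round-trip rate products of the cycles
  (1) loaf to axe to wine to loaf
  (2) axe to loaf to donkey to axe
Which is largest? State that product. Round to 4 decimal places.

(1) 0.271 × 0.8092 × 4.518 = 0.99077
(2) 3.889 × 0.275 × 1.115 = 1.19246
Highest is cycle (2) at 1.1925 (>1, arbitrage).

1.1925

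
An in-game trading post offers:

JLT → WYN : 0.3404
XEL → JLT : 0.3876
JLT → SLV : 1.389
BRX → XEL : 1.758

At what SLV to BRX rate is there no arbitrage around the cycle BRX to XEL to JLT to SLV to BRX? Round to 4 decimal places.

1.0566

Known legs of the cycle: 1.758 × 0.3876 × 1.389 = 0.9464657112
For no arbitrage the full-cycle product must be 1, so the missing rate is 1 / 0.9464657112 ≈ 1.056562.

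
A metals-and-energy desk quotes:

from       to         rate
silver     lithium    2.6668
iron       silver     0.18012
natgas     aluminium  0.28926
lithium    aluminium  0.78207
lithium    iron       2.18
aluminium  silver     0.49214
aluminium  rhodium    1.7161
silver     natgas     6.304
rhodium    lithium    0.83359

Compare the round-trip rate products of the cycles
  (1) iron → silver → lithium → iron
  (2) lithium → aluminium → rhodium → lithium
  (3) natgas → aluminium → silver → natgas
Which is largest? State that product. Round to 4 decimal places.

(1) 0.18012 × 2.6668 × 2.18 = 1.04715
(2) 0.78207 × 1.7161 × 0.83359 = 1.11877
(3) 0.28926 × 0.49214 × 6.304 = 0.89741
Highest is cycle (2) at 1.1188 (>1, arbitrage).

1.1188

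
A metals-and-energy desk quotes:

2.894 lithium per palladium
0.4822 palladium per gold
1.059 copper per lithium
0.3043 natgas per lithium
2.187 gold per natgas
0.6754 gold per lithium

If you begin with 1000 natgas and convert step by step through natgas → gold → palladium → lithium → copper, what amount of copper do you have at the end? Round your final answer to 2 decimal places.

1000 natgas × 2.187 = 2187 gold
2187 gold × 0.4822 = 1054.5714 palladium
1054.5714 palladium × 2.894 = 3051.9296316 lithium
3051.9296316 lithium × 1.059 = 3231.9934798644 copper

3231.99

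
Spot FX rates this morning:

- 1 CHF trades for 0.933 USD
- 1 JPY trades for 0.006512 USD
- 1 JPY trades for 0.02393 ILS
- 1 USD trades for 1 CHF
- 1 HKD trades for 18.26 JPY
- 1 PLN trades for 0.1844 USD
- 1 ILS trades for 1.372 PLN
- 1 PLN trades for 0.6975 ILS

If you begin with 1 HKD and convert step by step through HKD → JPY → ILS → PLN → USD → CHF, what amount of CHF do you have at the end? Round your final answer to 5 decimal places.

1 HKD × 18.26 = 18.26 JPY
18.26 JPY × 0.02393 = 0.4369618 ILS
0.4369618 ILS × 1.372 = 0.5995115896 PLN
0.5995115896 PLN × 0.1844 = 0.11054993712224 USD
0.11054993712224 USD × 1 = 0.11054993712224 CHF

0.11055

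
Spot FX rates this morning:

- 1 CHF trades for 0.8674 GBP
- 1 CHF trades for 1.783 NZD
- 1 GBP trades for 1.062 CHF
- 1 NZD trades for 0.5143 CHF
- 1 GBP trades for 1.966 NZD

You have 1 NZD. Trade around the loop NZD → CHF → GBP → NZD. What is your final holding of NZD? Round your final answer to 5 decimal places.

0.87704

1 NZD × 0.5143 = 0.5143 CHF
0.5143 CHF × 0.8674 = 0.44610382 GBP
0.44610382 GBP × 1.966 = 0.87704011012 NZD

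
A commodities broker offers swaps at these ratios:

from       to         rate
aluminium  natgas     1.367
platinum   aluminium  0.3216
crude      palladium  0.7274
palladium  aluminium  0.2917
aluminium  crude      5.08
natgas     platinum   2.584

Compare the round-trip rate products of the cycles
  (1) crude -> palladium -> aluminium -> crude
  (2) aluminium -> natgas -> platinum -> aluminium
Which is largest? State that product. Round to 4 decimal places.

1.1360

(1) 0.7274 × 0.2917 × 5.08 = 1.07789
(2) 1.367 × 2.584 × 0.3216 = 1.13600
Highest is cycle (2) at 1.1360 (>1, arbitrage).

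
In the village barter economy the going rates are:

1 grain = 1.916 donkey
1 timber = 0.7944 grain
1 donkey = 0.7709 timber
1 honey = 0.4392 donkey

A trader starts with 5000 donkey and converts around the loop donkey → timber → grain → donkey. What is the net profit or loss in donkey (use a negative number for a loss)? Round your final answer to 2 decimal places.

866.82

5000 donkey × 0.7709 = 3854.5 timber
3854.5 timber × 0.7944 = 3062.0148 grain
3062.0148 grain × 1.916 = 5866.8203568 donkey
Net change: 5866.8203568 − 5000 = 866.8203568 donkey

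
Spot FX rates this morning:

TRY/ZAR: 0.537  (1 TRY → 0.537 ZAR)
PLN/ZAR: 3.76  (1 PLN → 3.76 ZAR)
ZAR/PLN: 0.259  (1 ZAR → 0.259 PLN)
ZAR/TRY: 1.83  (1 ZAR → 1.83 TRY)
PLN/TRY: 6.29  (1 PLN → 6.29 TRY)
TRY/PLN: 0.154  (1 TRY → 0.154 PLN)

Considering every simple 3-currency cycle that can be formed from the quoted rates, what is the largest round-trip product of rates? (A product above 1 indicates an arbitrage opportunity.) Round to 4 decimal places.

1.0596

TRY→PLN→ZAR→TRY: 0.154 × 3.76 × 1.83 = 1.05964
TRY→ZAR→PLN→TRY: 0.537 × 0.259 × 6.29 = 0.87483
Maximum is TRY→PLN→ZAR→TRY at 1.0596; arbitrage exists.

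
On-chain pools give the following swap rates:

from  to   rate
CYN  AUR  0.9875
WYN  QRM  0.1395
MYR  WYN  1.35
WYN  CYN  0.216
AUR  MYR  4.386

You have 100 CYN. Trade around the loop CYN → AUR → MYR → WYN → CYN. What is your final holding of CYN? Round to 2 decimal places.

100 CYN × 0.9875 = 98.75 AUR
98.75 AUR × 4.386 = 433.1175 MYR
433.1175 MYR × 1.35 = 584.708625 WYN
584.708625 WYN × 0.216 = 126.297063 CYN

126.30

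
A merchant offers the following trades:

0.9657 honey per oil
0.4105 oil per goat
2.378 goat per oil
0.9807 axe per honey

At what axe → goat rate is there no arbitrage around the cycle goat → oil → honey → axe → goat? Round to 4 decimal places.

2.5722

Known legs of the cycle: 0.4105 × 0.9657 × 0.9807 = 0.388768946895
For no arbitrage the full-cycle product must be 1, so the missing rate is 1 / 0.388768946895 ≈ 2.572222.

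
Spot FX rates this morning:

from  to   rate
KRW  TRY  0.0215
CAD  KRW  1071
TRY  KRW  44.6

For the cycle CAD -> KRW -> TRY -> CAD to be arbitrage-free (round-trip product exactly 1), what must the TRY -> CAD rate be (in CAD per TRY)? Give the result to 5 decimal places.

Known legs of the cycle: 1071 × 0.0215 = 23.0265
For no arbitrage the full-cycle product must be 1, so the missing rate is 1 / 23.0265 ≈ 0.0434282.

0.04343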